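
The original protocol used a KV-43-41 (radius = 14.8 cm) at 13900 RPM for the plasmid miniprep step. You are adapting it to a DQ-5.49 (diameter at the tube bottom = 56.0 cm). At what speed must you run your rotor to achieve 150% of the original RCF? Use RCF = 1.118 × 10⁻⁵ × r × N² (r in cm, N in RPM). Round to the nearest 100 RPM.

12400 RPM

RCF = 1.118 × 10⁻⁵ × r × N²
RCF_original = 1.118 × 10⁻⁵ × 14.8 × (13900)² = 1.118 × 10⁻⁵ × 14.8 × 193,210,000 ≈ 31,969.3 × g
Target RCF = 1.5 × 31,969.3 ≈ 47,953.9 × g
Your rotor: r = 56.0 / 2 = 28 cm
47,953.9 = 1.118 × 10⁻⁵ × 28 × N²
N² = 47,953.9 / (31.304 × 10⁻⁵) = 153,187,772
N ≈ √153,187,772 ≈ 12,376.9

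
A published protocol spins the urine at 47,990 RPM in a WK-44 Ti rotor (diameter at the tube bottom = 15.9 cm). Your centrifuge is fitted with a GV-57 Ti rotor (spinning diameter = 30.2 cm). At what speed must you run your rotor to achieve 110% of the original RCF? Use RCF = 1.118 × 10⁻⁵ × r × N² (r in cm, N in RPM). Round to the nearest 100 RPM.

≈ 36500 RPM

Original rotor: r = 15.9 / 2 = 7.95 cm
RCF = 1.118 × 10⁻⁵ × r × N²
RCF_original = 1.118 × 10⁻⁵ × 7.95 × (47990)² = 1.118 × 10⁻⁵ × 7.95 × 2,303,040,100 ≈ 204,696.5 × g
Target RCF = 1.1 × 204,696.5 ≈ 225,166.2 × g
Your rotor: r = 30.2 / 2 = 15.1 cm
225,166.2 = 1.118 × 10⁻⁵ × 15.1 × N²
N² = 225,166.2 / (16.8818 × 10⁻⁵) = 1,333,780,758
N ≈ √1,333,780,758 ≈ 36,521.0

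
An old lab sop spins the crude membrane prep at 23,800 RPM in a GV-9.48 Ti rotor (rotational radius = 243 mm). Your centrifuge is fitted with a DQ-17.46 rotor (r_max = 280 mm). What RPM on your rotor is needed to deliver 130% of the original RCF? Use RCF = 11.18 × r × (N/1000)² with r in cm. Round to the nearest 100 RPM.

≈ 25300 RPM

Original rotor: r = 243 mm = 24.3 cm
RCF = 11.18 × r × (N/1000)²
RCF_original = 11.18 × 24.3 × (23.8)² = 11.18 × 24.3 × 566.44 ≈ 153,887 × g
Target RCF = 1.3 × 153,887 ≈ 200,053.1 × g
Your rotor: r = 280 mm = 28.0 cm
200,053.1 = 11.18 × 28 × (N/1000)²
(N/1000)² = 200,053.1 / 313.04 = 639.0656
N = 1000 × √639.0656 ≈ 25,279.7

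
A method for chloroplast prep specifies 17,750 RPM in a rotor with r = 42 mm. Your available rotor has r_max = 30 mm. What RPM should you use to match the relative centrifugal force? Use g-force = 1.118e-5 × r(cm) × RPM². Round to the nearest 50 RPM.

21000 RPM

Original rotor: r = 42 mm = 4.2 cm
RCF_original = 1.118 × 10⁻⁵ × 4.2 × (17750)² = 1.118 × 10⁻⁵ × 4.2 × 315,062,500 ≈ 14,794.1 × g
Your rotor: r = 30 mm = 3.0 cm
14,794.1 = 1.118 × 10⁻⁵ × 3 × N²
N² = 14,794.1 / (3.354 × 10⁻⁵) = 441,088,253
N ≈ √441,088,253 ≈ 21,002.1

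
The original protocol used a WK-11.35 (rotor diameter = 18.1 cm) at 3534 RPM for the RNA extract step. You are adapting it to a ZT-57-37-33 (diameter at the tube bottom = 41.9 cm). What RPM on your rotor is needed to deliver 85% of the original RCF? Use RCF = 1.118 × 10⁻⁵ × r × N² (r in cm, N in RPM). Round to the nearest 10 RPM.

Original rotor: r = 18.1 / 2 = 9.05 cm
RCF_original = 1.118 × 10⁻⁵ × 9.05 × (3534)² = 1.118 × 10⁻⁵ × 9.05 × 12,489,156 ≈ 1,263.6 × g
Target RCF = 0.85 × 1,263.6 ≈ 1,074.1 × g
Your rotor: r = 41.9 / 2 = 20.95 cm
1,074.1 = 1.118 × 10⁻⁵ × 20.95 × N²
N² = 1,074.1 / (23.4221 × 10⁻⁵) = 4,585,840
N ≈ √4,585,840 ≈ 2,141.5

2140 RPM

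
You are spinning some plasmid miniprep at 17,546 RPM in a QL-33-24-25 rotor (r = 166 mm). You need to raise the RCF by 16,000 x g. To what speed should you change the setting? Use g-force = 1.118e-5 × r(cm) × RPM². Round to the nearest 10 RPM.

≈ 19850 RPM

r = 166 mm = 16.6 cm
Current RCF = 1.118 × 10⁻⁵ × 16.6 × (17546)² = 1.118 × 10⁻⁵ × 16.6 × 307,862,116 ≈ 57,135.5 × g
Target RCF = 57,135.5 + 16,000 = 73,135.5 × g
N² = 73,135.5 / (18.5588 × 10⁻⁵) = 394,074,509
N ≈ √394,074,509 ≈ 19,851.3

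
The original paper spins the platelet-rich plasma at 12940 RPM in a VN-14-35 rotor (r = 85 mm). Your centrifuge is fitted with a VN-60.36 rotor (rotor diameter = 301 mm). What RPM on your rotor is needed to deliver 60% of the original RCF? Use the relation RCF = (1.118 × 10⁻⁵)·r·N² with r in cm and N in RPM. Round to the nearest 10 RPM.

≈ 7530 RPM

Original rotor: r = 85 mm = 8.5 cm
RCF_original = 1.118 × 10⁻⁵ × 8.5 × (12940)² = 1.118 × 10⁻⁵ × 8.5 × 167,443,600 ≈ 15,912.2 × g
Target RCF = 0.6 × 15,912.2 ≈ 9,547.3 × g
Your rotor: r = 301 mm / 2 = 150.5 mm = 15.05 cm
9,547.3 = 1.118 × 10⁻⁵ × 15.05 × N²
N² = 9,547.3 / (16.8259 × 10⁻⁵) = 56,741,690
N ≈ √56,741,690 ≈ 7,532.7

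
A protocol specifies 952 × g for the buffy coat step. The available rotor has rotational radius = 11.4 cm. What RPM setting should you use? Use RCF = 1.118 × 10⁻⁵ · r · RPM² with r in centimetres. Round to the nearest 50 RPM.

952 = 1.118 × 10⁻⁵ × 11.4 × N²
N² = 952 / (12.7452 × 10⁻⁵) = 7,469,479
N ≈ √7,469,479 ≈ 2,733.0

N ≈ 2750 RPM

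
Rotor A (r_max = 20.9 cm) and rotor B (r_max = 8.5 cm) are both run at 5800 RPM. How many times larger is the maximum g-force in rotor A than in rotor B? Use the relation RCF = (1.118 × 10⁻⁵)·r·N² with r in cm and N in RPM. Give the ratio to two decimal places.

At fixed N, RCF ∝ r, so RCF_A/RCF_B = r_A/r_B = 20.9 / 8.5 = 2.4588.

2.46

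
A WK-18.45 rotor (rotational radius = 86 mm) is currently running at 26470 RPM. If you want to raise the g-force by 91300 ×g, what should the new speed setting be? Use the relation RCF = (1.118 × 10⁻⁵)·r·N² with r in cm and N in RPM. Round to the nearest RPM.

r = 86 mm = 8.6 cm
Current RCF = 1.118 × 10⁻⁵ × 8.6 × (26470)² = 1.118 × 10⁻⁵ × 8.6 × 700,660,900 ≈ 67,367.1 × g
Target RCF = 67,367.1 + 91,300 = 158,667.1 × g
N² = 158,667.1 / (9.6148 × 10⁻⁵) = 1,650,238,174
N ≈ √1,650,238,174 ≈ 40,623.1

≈ 40623 RPM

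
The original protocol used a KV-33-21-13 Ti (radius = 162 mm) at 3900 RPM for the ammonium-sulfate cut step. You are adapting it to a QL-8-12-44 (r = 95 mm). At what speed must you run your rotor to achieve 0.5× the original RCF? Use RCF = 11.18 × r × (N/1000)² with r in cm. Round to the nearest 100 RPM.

Original rotor: r = 162 mm = 16.2 cm
RCF_original = 11.18 × 16.2 × (3.9)² = 11.18 × 16.2 × 15.21 ≈ 2,754.8 × g
Target RCF = 0.5 × 2,754.8 ≈ 1,377.4 × g
Your rotor: r = 95 mm = 9.5 cm
1,377.4 = 11.18 × 9.5 × (N/1000)²
(N/1000)² = 1,377.4 / 106.21 = 12.96865
N = 1000 × √12.96865 ≈ 3,601.2

≈ 3600 RPM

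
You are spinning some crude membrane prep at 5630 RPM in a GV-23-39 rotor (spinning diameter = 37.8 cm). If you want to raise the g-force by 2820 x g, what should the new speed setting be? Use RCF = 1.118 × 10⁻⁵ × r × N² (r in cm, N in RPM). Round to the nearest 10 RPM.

N₂ ≈ 6710 RPM

r = 37.8 / 2 = 18.9 cm
Current RCF = 1.118 × 10⁻⁵ × 18.9 × (5630)² = 1.118 × 10⁻⁵ × 18.9 × 31,696,900 ≈ 6,697.6 × g
Target RCF = 6,697.6 + 2,820 = 9,517.6 × g
N² = 9,517.6 / (21.1302 × 10⁻⁵) = 45,042,640
N ≈ √45,042,640 ≈ 6,711.4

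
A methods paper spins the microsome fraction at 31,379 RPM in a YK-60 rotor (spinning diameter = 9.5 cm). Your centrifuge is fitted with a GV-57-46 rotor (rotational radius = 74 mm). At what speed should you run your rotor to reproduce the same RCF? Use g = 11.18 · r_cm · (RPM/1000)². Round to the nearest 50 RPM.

25150 RPM

Original rotor: r = 9.5 / 2 = 4.75 cm
RCF_original = 11.18 × 4.75 × (31.379)² = 11.18 × 4.75 × 984.641641 ≈ 52,289.4 × g
Your rotor: r = 74 mm = 7.4 cm
52,289.4 = 11.18 × 7.4 × (N/1000)²
(N/1000)² = 52,289.4 / 82.732 = 632.0336
N = 1000 × √632.0336 ≈ 25,140.3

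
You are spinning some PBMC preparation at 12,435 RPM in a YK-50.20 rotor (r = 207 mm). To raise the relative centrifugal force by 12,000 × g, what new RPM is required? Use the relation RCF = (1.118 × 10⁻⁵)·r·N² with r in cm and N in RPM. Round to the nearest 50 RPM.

N₂ ≈ 14350 RPM

r = 207 mm = 20.7 cm
Current RCF = 1.118 × 10⁻⁵ × 20.7 × (12435)² = 1.118 × 10⁻⁵ × 20.7 × 154,629,225 ≈ 35,785.2 × g
Target RCF = 35,785.2 + 12,000 = 47,785.2 × g
N² = 47,785.2 / (23.1426 × 10⁻⁵) = 206,481,553
N ≈ √206,481,553 ≈ 14,369.5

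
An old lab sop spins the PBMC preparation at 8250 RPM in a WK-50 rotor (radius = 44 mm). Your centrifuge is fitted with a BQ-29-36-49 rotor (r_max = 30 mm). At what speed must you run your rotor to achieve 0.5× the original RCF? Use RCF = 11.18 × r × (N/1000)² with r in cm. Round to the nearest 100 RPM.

Original rotor: r = 44 mm = 4.4 cm
RCF = 11.18 × r × (N/1000)²
RCF_original = 11.18 × 4.4 × (8.25)² = 11.18 × 4.4 × 68.0625 ≈ 3,348.1 × g
Target RCF = 0.5 × 3,348.1 ≈ 1,674 × g
Your rotor: r = 30 mm = 3.0 cm
1,674 = 11.18 × 3 × (N/1000)²
(N/1000)² = 1,674 / 33.54 = 49.91055
N = 1000 × √49.91055 ≈ 7,064.7

7100 RPM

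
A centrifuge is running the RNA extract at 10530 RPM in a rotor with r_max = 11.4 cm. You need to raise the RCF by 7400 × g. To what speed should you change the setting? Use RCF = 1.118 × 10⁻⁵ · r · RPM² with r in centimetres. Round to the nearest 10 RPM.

13000 RPM

Current RCF = 1.118 × 10⁻⁵ × 11.4 × (10530)² = 1.118 × 10⁻⁵ × 11.4 × 110,880,900 ≈ 14,132 × g
Target RCF = 14,132 + 7,400 = 21,532 × g
N² = 21,532 / (12.7452 × 10⁻⁵) = 168,942,033
N ≈ √168,942,033 ≈ 12,997.8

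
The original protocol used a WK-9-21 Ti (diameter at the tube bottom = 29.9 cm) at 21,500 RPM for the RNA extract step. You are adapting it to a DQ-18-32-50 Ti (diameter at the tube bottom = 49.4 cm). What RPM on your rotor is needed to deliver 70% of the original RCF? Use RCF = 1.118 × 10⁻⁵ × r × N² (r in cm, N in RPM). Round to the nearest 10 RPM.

Original rotor: r = 29.9 / 2 = 14.95 cm
RCF_original = 1.118 × 10⁻⁵ × 14.95 × (21500)² = 1.118 × 10⁻⁵ × 14.95 × 462,250,000 ≈ 77,260.9 × g
Target RCF = 0.7 × 77,260.9 ≈ 54,082.6 × g
Your rotor: r = 49.4 / 2 = 24.7 cm
54,082.6 = 1.118 × 10⁻⁵ × 24.7 × N²
N² = 54,082.6 / (27.6146 × 10⁻⁵) = 195,847,849
N ≈ √195,847,849 ≈ 13,994.6

≈ 13990 RPM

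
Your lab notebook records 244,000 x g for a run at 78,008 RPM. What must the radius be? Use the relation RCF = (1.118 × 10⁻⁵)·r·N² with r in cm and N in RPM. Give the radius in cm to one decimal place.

244000 = 1.118 × 10⁻⁵ × r × (78008)²
r = 244000 / (1.118 × 10⁻⁵ × 6,085,248,064) = 244000 / 68033.07 ≈ 3.586 cm

r ≈ 3.6 cm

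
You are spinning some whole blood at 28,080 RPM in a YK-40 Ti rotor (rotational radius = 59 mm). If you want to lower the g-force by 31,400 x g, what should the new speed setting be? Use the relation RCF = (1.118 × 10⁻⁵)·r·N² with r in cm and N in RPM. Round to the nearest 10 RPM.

r = 59 mm = 5.9 cm
Current RCF = 1.118 × 10⁻⁵ × 5.9 × (28080)² = 1.118 × 10⁻⁵ × 5.9 × 788,486,400 ≈ 52,010.1 × g
Target RCF = 52,010.1 − 31,400 = 20,610.1 × g
N² = 20,610.1 / (6.5962 × 10⁻⁵) = 312,454,140
N ≈ √312,454,140 ≈ 17,676.4

≈ 17680 RPM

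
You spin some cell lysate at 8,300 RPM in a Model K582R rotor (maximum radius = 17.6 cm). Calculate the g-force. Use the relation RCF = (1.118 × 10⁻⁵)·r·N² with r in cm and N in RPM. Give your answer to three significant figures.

≈ 13600 × g

RCF = 1.118 × 10⁻⁵ × 17.6 × (8300)² = 1.118 × 10⁻⁵ × 17.6 × 68,890,000 ≈ 13,555.3 × g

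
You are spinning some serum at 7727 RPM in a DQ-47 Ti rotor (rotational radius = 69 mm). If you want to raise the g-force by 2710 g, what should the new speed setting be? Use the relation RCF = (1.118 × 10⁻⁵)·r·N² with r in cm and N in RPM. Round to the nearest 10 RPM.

r = 69 mm = 6.9 cm
Current RCF = 1.118 × 10⁻⁵ × 6.9 × (7727)² = 1.118 × 10⁻⁵ × 6.9 × 59,706,529 ≈ 4,605.9 × g
Target RCF = 4,605.9 + 2,710 = 7,315.9 × g
N² = 7,315.9 / (7.7142 × 10⁻⁵) = 94,836,794
N ≈ √94,836,794 ≈ 9,738.4

9740 RPM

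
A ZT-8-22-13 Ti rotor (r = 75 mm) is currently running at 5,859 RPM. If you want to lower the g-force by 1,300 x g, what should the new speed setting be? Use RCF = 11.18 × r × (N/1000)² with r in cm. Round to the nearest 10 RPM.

N₂ ≈ 4340 RPM

r = 75 mm = 7.5 cm
Current RCF = 11.18 × 7.5 × (5.859)² = 11.18 × 7.5 × 34.327881 ≈ 2,878.4 × g
Target RCF = 2,878.4 − 1,300 = 1,578.4 × g
(N/1000)² = 1,578.4 / 83.85 = 18.82409
N = 1000 × √18.82409 ≈ 4,338.7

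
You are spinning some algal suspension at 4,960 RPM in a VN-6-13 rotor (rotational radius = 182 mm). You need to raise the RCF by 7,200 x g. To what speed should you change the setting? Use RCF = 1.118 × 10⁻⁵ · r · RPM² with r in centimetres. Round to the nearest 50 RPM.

N₂ ≈ 7750 RPM

r = 182 mm = 18.2 cm
Current RCF = 1.118 × 10⁻⁵ × 18.2 × (4960)² = 1.118 × 10⁻⁵ × 18.2 × 24,601,600 ≈ 5,005.8 × g
Target RCF = 5,005.8 + 7,200 = 12,205.8 × g
N² = 12,205.8 / (20.3476 × 10⁻⁵) = 59,986,436
N ≈ √59,986,436 ≈ 7,745.1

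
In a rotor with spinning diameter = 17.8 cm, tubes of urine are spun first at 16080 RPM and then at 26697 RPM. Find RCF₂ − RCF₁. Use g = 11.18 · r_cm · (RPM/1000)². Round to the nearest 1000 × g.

≈ 45000 g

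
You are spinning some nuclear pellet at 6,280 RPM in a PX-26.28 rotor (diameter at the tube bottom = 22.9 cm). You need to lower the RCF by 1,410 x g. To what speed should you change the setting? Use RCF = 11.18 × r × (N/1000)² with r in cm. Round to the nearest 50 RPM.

r = 22.9 / 2 = 11.45 cm
Current RCF = 11.18 × 11.45 × (6.28)² = 11.18 × 11.45 × 39.4384 ≈ 5,048.5 × g
Target RCF = 5,048.5 − 1,410 = 3,638.5 × g
(N/1000)² = 3,638.5 / 128.011 = 28.42334
N = 1000 × √28.42334 ≈ 5,331.4

N₂ ≈ 5350 RPM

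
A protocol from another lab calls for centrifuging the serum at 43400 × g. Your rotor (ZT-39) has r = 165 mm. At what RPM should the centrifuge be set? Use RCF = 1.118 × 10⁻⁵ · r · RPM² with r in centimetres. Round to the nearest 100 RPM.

≈ 15300 RPM

r = 165 mm = 16.5 cm
RCF = 1.118 × 10⁻⁵ × r × N²
43,400 = 1.118 × 10⁻⁵ × 16.5 × N²
N² = 43,400 / (18.447 × 10⁻⁵) = 235,268,607
N ≈ √235,268,607 ≈ 15,338.5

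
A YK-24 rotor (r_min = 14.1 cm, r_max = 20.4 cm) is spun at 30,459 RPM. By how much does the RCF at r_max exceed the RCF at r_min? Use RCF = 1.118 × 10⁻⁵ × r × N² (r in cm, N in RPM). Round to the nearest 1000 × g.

ΔRCF ≈ 65000 g

RCF_max = 1.118 × 10⁻⁵ × 20.4 × (30459)² = 1.118 × 10⁻⁵ × 20.4 × 927,750,681 ≈ 211,594 × g
RCF_min = 1.118 × 10⁻⁵ × 14.1 × (30459)² = 1.118 × 10⁻⁵ × 14.1 × 927,750,681 ≈ 146,248.8 × g
ΔRCF = 211,594 − 146,248.8 = 65,345.2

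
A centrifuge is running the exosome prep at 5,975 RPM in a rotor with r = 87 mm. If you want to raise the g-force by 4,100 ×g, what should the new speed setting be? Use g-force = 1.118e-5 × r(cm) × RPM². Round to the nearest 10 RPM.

8820 RPM

r = 87 mm = 8.7 cm
Current RCF = 1.118 × 10⁻⁵ × 8.7 × (5975)² = 1.118 × 10⁻⁵ × 8.7 × 35,700,625 ≈ 3,472.5 × g
Target RCF = 3,472.5 + 4,100 = 7,572.5 × g
N² = 7,572.5 / (9.7266 × 10⁻⁵) = 77,853,515
N ≈ √77,853,515 ≈ 8,823.5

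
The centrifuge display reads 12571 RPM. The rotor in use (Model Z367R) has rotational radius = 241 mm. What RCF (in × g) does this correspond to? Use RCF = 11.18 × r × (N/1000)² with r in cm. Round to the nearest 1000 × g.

r = 241 mm = 24.1 cm
RCF = 11.18 × 24.1 × (12.571)² = 11.18 × 24.1 × 158.030041 ≈ 42,579.3 × g

RCF ≈ 43000 × g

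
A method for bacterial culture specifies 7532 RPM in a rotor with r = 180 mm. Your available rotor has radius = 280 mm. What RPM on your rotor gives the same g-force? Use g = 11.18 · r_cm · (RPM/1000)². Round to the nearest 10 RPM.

≈ 6040 RPM

Original rotor: r = 180 mm = 18.0 cm
RCF_original = 11.18 × 18 × (7.532)² = 11.18 × 18 × 56.731024 ≈ 11,416.6 × g
Your rotor: r = 280 mm = 28.0 cm
11,416.6 = 11.18 × 28 × (N/1000)²
(N/1000)² = 11,416.6 / 313.04 = 36.4701
N = 1000 × √36.4701 ≈ 6,039.0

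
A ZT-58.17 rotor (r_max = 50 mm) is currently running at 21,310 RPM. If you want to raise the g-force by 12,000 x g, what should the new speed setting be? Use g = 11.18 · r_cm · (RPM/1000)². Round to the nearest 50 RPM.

25850 RPM

r = 50 mm = 5.0 cm
Current RCF = 11.18 × 5 × (21.31)² = 11.18 × 5 × 454.1161 ≈ 25,385.1 × g
Target RCF = 25,385.1 + 12,000 = 37,385.1 × g
(N/1000)² = 37,385.1 / 55.9 = 668.7853
N = 1000 × √668.7853 ≈ 25,860.9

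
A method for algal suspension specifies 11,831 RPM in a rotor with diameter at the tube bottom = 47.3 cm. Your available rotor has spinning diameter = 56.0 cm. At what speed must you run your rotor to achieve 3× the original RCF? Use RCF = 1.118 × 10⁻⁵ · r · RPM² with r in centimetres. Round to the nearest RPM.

18833 RPM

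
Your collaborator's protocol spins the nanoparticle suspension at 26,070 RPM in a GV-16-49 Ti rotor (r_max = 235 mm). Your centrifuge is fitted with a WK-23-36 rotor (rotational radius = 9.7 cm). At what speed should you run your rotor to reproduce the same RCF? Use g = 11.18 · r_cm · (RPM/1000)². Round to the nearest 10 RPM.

Original rotor: r = 235 mm = 23.5 cm
RCF = 11.18 × r × (N/1000)²
RCF_original = 11.18 × 23.5 × (26.07)² = 11.18 × 23.5 × 679.6449 ≈ 178,563.1 × g
178,563.1 = 11.18 × 9.7 × (N/1000)²
(N/1000)² = 178,563.1 / 108.446 = 1646.562
N = 1000 × √1646.562 ≈ 40,577.9

40580 RPM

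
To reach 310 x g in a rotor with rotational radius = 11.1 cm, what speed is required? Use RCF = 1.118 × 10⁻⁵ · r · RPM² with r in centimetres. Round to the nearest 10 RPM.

1580 RPM

RCF = 1.118 × 10⁻⁵ × r × N²
310 = 1.118 × 10⁻⁵ × 11.1 × N²
N² = 310 / (12.4098 × 10⁻⁵) = 2,498,026
N ≈ √2,498,026 ≈ 1,580.5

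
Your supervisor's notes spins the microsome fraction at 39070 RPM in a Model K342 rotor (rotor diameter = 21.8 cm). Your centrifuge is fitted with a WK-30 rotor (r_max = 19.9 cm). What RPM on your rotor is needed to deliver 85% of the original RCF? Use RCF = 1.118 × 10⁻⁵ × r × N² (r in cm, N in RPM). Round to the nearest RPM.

≈ 26659 RPM

Original rotor: r = 21.8 / 2 = 10.9 cm
RCF_original = 1.118 × 10⁻⁵ × 10.9 × (39070)² = 1.118 × 10⁻⁵ × 10.9 × 1,526,464,900 ≈ 186,018.1 × g
Target RCF = 0.85 × 186,018.1 ≈ 158,115.4 × g
158,115.4 = 1.118 × 10⁻⁵ × 19.9 × N²
N² = 158,115.4 / (22.2482 × 10⁻⁵) = 710,688,505
N ≈ √710,688,505 ≈ 26,658.7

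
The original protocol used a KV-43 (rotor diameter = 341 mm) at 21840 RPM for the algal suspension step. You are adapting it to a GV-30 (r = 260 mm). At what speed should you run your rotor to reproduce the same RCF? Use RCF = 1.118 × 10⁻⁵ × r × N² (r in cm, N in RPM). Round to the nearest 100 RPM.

Original rotor: r = 341 mm / 2 = 170.5 mm = 17.05 cm
RCF_original = 1.118 × 10⁻⁵ × 17.05 × (21840)² = 1.118 × 10⁻⁵ × 17.05 × 476,985,600 ≈ 90,922.5 × g
Your rotor: r = 260 mm = 26.0 cm
90,922.5 = 1.118 × 10⁻⁵ × 26 × N²
N² = 90,922.5 / (29.068 × 10⁻⁵) = 312,792,418
N ≈ √312,792,418 ≈ 17,685.9

≈ 17700 RPM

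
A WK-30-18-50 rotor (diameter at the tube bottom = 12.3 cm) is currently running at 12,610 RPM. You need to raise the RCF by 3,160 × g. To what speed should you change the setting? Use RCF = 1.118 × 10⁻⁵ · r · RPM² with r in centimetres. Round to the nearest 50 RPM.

r = 12.3 / 2 = 6.15 cm
Current RCF = 1.118 × 10⁻⁵ × 6.15 × (12610)² = 1.118 × 10⁻⁵ × 6.15 × 159,012,100 ≈ 10,933.2 × g
Target RCF = 10,933.2 + 3,160 = 14,093.2 × g
N² = 14,093.2 / (6.8757 × 10⁻⁵) = 204,971,130
N ≈ √204,971,130 ≈ 14,316.8

≈ 14300 RPM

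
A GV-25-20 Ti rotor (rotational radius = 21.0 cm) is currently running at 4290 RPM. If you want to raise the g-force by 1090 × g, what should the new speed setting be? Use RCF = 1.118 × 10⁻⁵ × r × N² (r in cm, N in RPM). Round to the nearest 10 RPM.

Current RCF = 1.118 × 10⁻⁵ × 21 × (4290)² = 1.118 × 10⁻⁵ × 21 × 18,404,100 ≈ 4,320.9 × g
Target RCF = 4,320.9 + 1,090 = 5,410.9 × g
N² = 5,410.9 / (23.478 × 10⁻⁵) = 23,046,682
N ≈ √23,046,682 ≈ 4,800.7

N₂ ≈ 4800 RPM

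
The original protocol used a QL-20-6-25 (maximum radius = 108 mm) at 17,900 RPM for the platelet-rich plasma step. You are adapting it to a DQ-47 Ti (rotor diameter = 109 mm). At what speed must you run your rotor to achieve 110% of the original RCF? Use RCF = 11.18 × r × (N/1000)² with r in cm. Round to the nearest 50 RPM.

≈ 26450 RPM

Original rotor: r = 108 mm = 10.8 cm
RCF_original = 11.18 × 10.8 × (17.9)² = 11.18 × 10.8 × 320.41 ≈ 38,687.6 × g
Target RCF = 1.1 × 38,687.6 ≈ 42,556.4 × g
Your rotor: r = 109 mm / 2 = 54.5 mm = 5.45 cm
42,556.4 = 11.18 × 5.45 × (N/1000)²
(N/1000)² = 42,556.4 / 60.931 = 698.4359
N = 1000 × √698.4359 ≈ 26,427.9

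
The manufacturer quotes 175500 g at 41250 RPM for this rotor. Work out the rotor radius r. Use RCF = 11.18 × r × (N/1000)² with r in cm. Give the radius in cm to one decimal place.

r ≈ 9.2 cm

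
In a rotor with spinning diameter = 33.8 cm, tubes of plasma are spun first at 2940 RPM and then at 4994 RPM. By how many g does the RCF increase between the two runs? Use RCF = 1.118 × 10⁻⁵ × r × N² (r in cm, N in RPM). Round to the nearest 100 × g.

≈ 3100 g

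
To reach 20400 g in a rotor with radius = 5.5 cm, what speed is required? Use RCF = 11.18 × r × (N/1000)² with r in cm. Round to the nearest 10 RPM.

18210 RPM

RCF = 11.18 × r × (N/1000)²
20,400 = 11.18 × 5.5 × (N/1000)²
(N/1000)² = 20,400 / 61.49 = 331.7613
N = 1000 × √331.7613 ≈ 18,214.3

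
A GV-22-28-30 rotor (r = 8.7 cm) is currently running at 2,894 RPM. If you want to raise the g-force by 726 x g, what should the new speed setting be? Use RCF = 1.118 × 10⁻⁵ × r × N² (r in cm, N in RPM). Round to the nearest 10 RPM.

N₂ ≈ 3980 RPM

Current RCF = 1.118 × 10⁻⁵ × 8.7 × (2894)² = 1.118 × 10⁻⁵ × 8.7 × 8,375,236 ≈ 814.6 × g
Target RCF = 814.6 + 726 = 1,540.6 × g
N² = 1,540.6 / (9.7266 × 10⁻⁵) = 15,839,039
N ≈ √15,839,039 ≈ 3,979.8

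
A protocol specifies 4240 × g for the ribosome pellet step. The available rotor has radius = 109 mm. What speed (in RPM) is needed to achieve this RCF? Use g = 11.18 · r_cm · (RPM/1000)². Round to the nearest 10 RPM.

r = 109 mm = 10.9 cm
RCF = 11.18 × r × (N/1000)²
4,240 = 11.18 × 10.9 × (N/1000)²
(N/1000)² = 4,240 / 121.862 = 34.79345
N = 1000 × √34.79345 ≈ 5,898.6

5900 RPM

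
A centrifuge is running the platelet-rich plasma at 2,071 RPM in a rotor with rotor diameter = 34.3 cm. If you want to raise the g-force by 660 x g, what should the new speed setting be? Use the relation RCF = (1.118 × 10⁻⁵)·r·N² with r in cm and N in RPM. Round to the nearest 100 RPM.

≈ 2800 RPM

r = 34.3 / 2 = 17.15 cm
Current RCF = 1.118 × 10⁻⁵ × 17.15 × (2071)² = 1.118 × 10⁻⁵ × 17.15 × 4,289,041 ≈ 822.4 × g
Target RCF = 822.4 + 660 = 1,482.4 × g
N² = 1,482.4 / (19.1737 × 10⁻⁵) = 7,731,424
N ≈ √7,731,424 ≈ 2,780.5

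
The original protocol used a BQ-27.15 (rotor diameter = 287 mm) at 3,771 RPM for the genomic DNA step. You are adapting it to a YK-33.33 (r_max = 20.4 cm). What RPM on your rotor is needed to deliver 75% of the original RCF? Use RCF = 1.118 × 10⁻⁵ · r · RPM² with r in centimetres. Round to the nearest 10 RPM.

≈ 2740 RPM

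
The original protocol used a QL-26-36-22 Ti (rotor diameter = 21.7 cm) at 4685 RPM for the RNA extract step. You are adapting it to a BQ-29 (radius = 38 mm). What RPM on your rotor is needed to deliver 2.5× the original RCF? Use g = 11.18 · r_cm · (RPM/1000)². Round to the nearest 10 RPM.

≈ 12520 RPM

Original rotor: r = 21.7 / 2 = 10.85 cm
RCF_original = 11.18 × 10.85 × (4.685)² = 11.18 × 10.85 × 21.949225 ≈ 2,662.5 × g
Target RCF = 2.5 × 2,662.5 ≈ 6,656.2 × g
Your rotor: r = 38 mm = 3.8 cm
6,656.2 = 11.18 × 3.8 × (N/1000)²
(N/1000)² = 6,656.2 / 42.484 = 156.6755
N = 1000 × √156.6755 ≈ 12,517.0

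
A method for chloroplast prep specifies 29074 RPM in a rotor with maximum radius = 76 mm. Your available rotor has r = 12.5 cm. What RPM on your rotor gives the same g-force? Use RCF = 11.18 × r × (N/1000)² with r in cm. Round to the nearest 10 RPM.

Original rotor: r = 76 mm = 7.6 cm
RCF = 11.18 × r × (N/1000)²
RCF_original = 11.18 × 7.6 × (29.074)² = 11.18 × 7.6 × 845.297476 ≈ 71,823.2 × g
71,823.2 = 11.18 × 12.5 × (N/1000)²
(N/1000)² = 71,823.2 / 139.75 = 513.9406
N = 1000 × √513.9406 ≈ 22,670.3

≈ 22670 RPM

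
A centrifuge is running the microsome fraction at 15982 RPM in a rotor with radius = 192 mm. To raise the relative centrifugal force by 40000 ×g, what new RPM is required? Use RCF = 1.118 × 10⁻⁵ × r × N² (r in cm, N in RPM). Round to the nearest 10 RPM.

≈ 21020 RPM

r = 192 mm = 19.2 cm
Current RCF = 1.118 × 10⁻⁵ × 19.2 × (15982)² = 1.118 × 10⁻⁵ × 19.2 × 255,424,324 ≈ 54,828.4 × g
Target RCF = 54,828.4 + 40,000 = 94,828.4 × g
N² = 94,828.4 / (21.4656 × 10⁻⁵) = 441,769,156
N ≈ √441,769,156 ≈ 21,018.3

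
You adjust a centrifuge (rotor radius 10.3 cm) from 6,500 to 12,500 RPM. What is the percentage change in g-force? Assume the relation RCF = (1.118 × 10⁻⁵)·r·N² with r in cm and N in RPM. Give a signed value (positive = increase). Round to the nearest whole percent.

+270%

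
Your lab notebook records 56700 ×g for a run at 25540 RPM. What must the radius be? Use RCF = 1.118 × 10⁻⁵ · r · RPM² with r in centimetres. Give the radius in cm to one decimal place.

56700 = 1.118 × 10⁻⁵ × r × (25540)²
r = 56700 / (1.118 × 10⁻⁵ × 652,291,600) = 56700 / 7292.62 ≈ 7.775 cm

≈ 7.8 cm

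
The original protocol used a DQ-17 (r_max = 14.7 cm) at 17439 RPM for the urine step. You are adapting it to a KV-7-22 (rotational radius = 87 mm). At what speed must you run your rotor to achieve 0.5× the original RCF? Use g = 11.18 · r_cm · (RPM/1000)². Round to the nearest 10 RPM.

≈ 16030 RPM

RCF_original = 11.18 × 14.7 × (17.439)² = 11.18 × 14.7 × 304.118721 ≈ 49,980.7 × g
Target RCF = 0.5 × 49,980.7 ≈ 24,990.3 × g
Your rotor: r = 87 mm = 8.7 cm
24,990.3 = 11.18 × 8.7 × (N/1000)²
(N/1000)² = 24,990.3 / 97.266 = 256.9274
N = 1000 × √256.9274 ≈ 16,029.0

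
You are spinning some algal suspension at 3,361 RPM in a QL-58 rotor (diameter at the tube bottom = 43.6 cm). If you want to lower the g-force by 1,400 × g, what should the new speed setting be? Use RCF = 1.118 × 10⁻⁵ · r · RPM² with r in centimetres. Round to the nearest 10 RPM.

≈ 2360 RPM

r = 43.6 / 2 = 21.8 cm
Current RCF = 1.118 × 10⁻⁵ × 21.8 × (3361)² = 1.118 × 10⁻⁵ × 21.8 × 11,296,321 ≈ 2,753.2 × g
Target RCF = 2,753.2 − 1,400 = 1,353.2 × g
N² = 1,353.2 / (24.3724 × 10⁻⁵) = 5,552,182
N ≈ √5,552,182 ≈ 2,356.3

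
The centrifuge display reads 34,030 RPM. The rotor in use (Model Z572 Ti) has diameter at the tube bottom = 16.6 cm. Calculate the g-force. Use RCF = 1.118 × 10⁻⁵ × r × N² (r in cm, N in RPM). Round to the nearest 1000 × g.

RCF ≈ 107000 g

r = 16.6 / 2 = 8.3 cm
RCF = 1.118 × 10⁻⁵ × r × N²
RCF = 1.118 × 10⁻⁵ × 8.3 × (34030)² = 1.118 × 10⁻⁵ × 8.3 × 1,158,040,900 ≈ 107,459.2 × g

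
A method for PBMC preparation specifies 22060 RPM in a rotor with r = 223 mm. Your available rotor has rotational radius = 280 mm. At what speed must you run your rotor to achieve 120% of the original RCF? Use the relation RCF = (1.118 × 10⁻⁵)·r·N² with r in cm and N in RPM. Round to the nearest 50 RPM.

≈ 21550 RPM

Original rotor: r = 223 mm = 22.3 cm
RCF = 1.118 × 10⁻⁵ × r × N²
RCF_original = 1.118 × 10⁻⁵ × 22.3 × (22060)² = 1.118 × 10⁻⁵ × 22.3 × 486,643,600 ≈ 121,327.1 × g
Target RCF = 1.2 × 121,327.1 ≈ 145,592.5 × g
Your rotor: r = 280 mm = 28.0 cm
145,592.5 = 1.118 × 10⁻⁵ × 28 × N²
N² = 145,592.5 / (31.304 × 10⁻⁵) = 465,092,320
N ≈ √465,092,320 ≈ 21,566.0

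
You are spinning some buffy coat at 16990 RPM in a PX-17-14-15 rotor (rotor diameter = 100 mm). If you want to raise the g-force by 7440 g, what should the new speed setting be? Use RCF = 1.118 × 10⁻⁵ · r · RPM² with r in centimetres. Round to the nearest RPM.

r = 100 mm / 2 = 50 mm = 5 cm
Current RCF = 1.118 × 10⁻⁵ × 5 × (16990)² = 1.118 × 10⁻⁵ × 5 × 288,660,100 ≈ 16,136.1 × g
Target RCF = 16,136.1 + 7,440 = 23,576.1 × g
N² = 23,576.1 / (5.59 × 10⁻⁵) = 421,754,919
N ≈ √421,754,919 ≈ 20,536.7

N₂ ≈ 20537 RPM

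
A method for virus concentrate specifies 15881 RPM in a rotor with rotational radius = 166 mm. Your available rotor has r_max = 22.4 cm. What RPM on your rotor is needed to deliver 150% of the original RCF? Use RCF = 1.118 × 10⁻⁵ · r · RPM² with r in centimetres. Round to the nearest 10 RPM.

Original rotor: r = 166 mm = 16.6 cm
RCF = 1.118 × 10⁻⁵ × r × N²
RCF_original = 1.118 × 10⁻⁵ × 16.6 × (15881)² = 1.118 × 10⁻⁵ × 16.6 × 252,206,161 ≈ 46,806.4 × g
Target RCF = 1.5 × 46,806.4 ≈ 70,209.6 × g
70,209.6 = 1.118 × 10⁻⁵ × 22.4 × N²
N² = 70,209.6 / (25.0432 × 10⁻⁵) = 280,353,948
N ≈ √280,353,948 ≈ 16,743.8

16740 RPM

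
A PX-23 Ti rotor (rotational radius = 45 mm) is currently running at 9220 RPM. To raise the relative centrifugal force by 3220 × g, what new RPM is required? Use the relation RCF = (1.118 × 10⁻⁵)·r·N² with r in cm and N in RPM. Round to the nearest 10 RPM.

≈ 12210 RPM

r = 45 mm = 4.5 cm
Current RCF = 1.118 × 10⁻⁵ × 4.5 × (9220)² = 1.118 × 10⁻⁵ × 4.5 × 85,008,400 ≈ 4,276.8 × g
Target RCF = 4,276.8 + 3,220 = 7,496.8 × g
N² = 7,496.8 / (5.031 × 10⁻⁵) = 149,012,125
N ≈ √149,012,125 ≈ 12,207.1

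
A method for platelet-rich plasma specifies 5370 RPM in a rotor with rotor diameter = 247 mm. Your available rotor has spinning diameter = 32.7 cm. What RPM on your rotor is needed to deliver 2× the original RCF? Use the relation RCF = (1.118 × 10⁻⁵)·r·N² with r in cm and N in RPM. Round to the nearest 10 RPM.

Original rotor: r = 247 mm / 2 = 123.5 mm = 12.35 cm
RCF = 1.118 × 10⁻⁵ × r × N²
RCF_original = 1.118 × 10⁻⁵ × 12.35 × (5370)² = 1.118 × 10⁻⁵ × 12.35 × 28,836,900 ≈ 3,981.6 × g
Target RCF = 2 × 3,981.6 ≈ 7,963.2 × g
Your rotor: r = 32.7 / 2 = 16.35 cm
7,963.2 = 1.118 × 10⁻⁵ × 16.35 × N²
N² = 7,963.2 / (18.2793 × 10⁻⁵) = 43,564,031
N ≈ √43,564,031 ≈ 6,600.3

≈ 6600 RPM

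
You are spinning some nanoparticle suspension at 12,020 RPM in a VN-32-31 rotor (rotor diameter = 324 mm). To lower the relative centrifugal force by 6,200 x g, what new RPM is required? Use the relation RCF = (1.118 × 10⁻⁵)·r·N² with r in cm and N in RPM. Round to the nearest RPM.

10500 RPM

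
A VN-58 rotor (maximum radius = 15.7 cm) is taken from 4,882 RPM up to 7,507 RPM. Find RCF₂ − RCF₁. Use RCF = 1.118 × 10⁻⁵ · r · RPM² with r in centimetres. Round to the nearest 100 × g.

RCF₁ = 1.118 × 10⁻⁵ × 15.7 × (4882)² = 1.118 × 10⁻⁵ × 15.7 × 23,833,924 ≈ 4,183.5 × g
RCF₂ = 1.118 × 10⁻⁵ × 15.7 × (7507)² = 1.118 × 10⁻⁵ × 15.7 × 56,355,049 ≈ 9,891.8 × g
Increase = 9,891.8 − 4,183.5 = 5,708.3

5700 g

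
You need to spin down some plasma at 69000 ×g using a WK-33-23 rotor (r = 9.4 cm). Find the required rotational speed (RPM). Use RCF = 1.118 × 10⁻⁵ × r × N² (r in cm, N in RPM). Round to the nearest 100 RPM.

N ≈ 25600 RPM

69,000 = 1.118 × 10⁻⁵ × 9.4 × N²
N² = 69,000 / (10.5092 × 10⁻⁵) = 656,567,579
N ≈ √656,567,579 ≈ 25,623.6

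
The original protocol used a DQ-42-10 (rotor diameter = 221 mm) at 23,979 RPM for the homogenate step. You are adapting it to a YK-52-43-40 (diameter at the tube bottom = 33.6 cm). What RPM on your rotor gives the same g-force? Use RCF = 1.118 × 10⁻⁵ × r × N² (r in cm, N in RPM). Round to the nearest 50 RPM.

19450 RPM

Original rotor: r = 221 mm / 2 = 110.5 mm = 11.05 cm
RCF_original = 1.118 × 10⁻⁵ × 11.05 × (23979)² = 1.118 × 10⁻⁵ × 11.05 × 574,992,441 ≈ 71,034 × g
Your rotor: r = 33.6 / 2 = 16.8 cm
71,034 = 1.118 × 10⁻⁵ × 16.8 × N²
N² = 71,034 / (18.7824 × 10⁻⁵) = 378,194,480
N ≈ √378,194,480 ≈ 19,447.2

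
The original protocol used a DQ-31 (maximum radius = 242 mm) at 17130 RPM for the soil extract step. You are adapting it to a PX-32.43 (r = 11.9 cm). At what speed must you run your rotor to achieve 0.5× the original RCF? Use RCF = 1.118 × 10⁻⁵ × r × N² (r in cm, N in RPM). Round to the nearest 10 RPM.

Original rotor: r = 242 mm = 24.2 cm
RCF = 1.118 × 10⁻⁵ × r × N²
RCF_original = 1.118 × 10⁻⁵ × 24.2 × (17130)² = 1.118 × 10⁻⁵ × 24.2 × 293,436,900 ≈ 79,391.1 × g
Target RCF = 0.5 × 79,391.1 ≈ 39,695.6 × g
39,695.6 = 1.118 × 10⁻⁵ × 11.9 × N²
N² = 39,695.6 / (13.3042 × 10⁻⁵) = 298,368,936
N ≈ √298,368,936 ≈ 17,273.4

≈ 17270 RPM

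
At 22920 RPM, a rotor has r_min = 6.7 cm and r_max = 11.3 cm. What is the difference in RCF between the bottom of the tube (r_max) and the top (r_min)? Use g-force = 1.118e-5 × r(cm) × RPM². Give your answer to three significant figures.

RCF_max = 1.118 × 10⁻⁵ × 11.3 × (22920)² = 1.118 × 10⁻⁵ × 11.3 × 525,326,400 ≈ 66,366.6 × g
RCF_min = 1.118 × 10⁻⁵ × 6.7 × (22920)² = 1.118 × 10⁻⁵ × 6.7 × 525,326,400 ≈ 39,350.1 × g
ΔRCF = 66,366.6 − 39,350.1 = 27,016.5

27000 × g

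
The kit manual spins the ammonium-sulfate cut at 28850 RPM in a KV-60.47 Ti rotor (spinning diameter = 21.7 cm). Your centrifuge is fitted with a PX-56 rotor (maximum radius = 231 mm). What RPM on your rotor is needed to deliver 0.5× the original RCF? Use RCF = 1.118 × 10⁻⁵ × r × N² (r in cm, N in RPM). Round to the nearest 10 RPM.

Original rotor: r = 21.7 / 2 = 10.85 cm
RCF_original = 1.118 × 10⁻⁵ × 10.85 × (28850)² = 1.118 × 10⁻⁵ × 10.85 × 832,322,500 ≈ 100,963.2 × g
Target RCF = 0.5 × 100,963.2 ≈ 50,481.6 × g
Your rotor: r = 231 mm = 23.1 cm
50,481.6 = 1.118 × 10⁻⁵ × 23.1 × N²
N² = 50,481.6 / (25.8258 × 10⁻⁵) = 195,469,647
N ≈ √195,469,647 ≈ 13,981.0

13980 RPM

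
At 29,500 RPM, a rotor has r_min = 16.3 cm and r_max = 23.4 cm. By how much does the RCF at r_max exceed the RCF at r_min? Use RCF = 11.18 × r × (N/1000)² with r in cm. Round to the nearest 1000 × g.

ΔRCF ≈ 69000 ×g

RCF_max = 11.18 × 23.4 × (29.5)² = 11.18 × 23.4 × 870.25 ≈ 227,667.8 × g
RCF_min = 11.18 × 16.3 × (29.5)² = 11.18 × 16.3 × 870.25 ≈ 158,589.1 × g
ΔRCF = 227,667.8 − 158,589.1 = 69,078.7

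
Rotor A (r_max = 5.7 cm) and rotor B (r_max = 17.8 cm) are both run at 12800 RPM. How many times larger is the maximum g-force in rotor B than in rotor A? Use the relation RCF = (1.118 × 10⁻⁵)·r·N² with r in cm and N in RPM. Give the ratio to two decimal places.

3.12

At fixed N, RCF ∝ r, so RCF_B/RCF_A = r_B/r_A = 17.8 / 5.7 = 3.1228.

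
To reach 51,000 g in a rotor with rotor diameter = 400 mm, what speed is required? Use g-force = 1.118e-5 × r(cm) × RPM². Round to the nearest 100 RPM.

r = 400 mm / 2 = 200 mm = 20 cm
51,000 = 1.118 × 10⁻⁵ × 20 × N²
N² = 51,000 / (22.36 × 10⁻⁵) = 228,085,868
N ≈ √228,085,868 ≈ 15,102.5

≈ 15100 RPM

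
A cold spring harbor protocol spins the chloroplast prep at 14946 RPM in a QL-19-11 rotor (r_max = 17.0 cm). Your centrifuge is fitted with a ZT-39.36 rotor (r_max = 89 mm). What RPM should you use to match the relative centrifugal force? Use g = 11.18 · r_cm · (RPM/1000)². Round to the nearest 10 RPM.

RCF = 11.18 × r × (N/1000)²
RCF_original = 11.18 × 17 × (14.946)² = 11.18 × 17 × 223.382916 ≈ 42,456.2 × g
Your rotor: r = 89 mm = 8.9 cm
42,456.2 = 11.18 × 8.9 × (N/1000)²
(N/1000)² = 42,456.2 / 99.502 = 426.6869
N = 1000 × √426.6869 ≈ 20,656.4

20660 RPM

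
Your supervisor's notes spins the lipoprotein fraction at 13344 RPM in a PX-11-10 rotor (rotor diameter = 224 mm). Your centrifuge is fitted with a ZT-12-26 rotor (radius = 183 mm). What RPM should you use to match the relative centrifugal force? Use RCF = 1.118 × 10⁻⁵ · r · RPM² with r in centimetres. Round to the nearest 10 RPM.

Original rotor: r = 224 mm / 2 = 112 mm = 11.2 cm
RCF = 1.118 × 10⁻⁵ × r × N²
RCF_original = 1.118 × 10⁻⁵ × 11.2 × (13344)² = 1.118 × 10⁻⁵ × 11.2 × 178,062,336 ≈ 22,296.3 × g
Your rotor: r = 183 mm = 18.3 cm
22,296.3 = 1.118 × 10⁻⁵ × 18.3 × N²
N² = 22,296.3 / (20.4594 × 10⁻⁵) = 108,978,269
N ≈ √108,978,269 ≈ 10,439.3

≈ 10440 RPM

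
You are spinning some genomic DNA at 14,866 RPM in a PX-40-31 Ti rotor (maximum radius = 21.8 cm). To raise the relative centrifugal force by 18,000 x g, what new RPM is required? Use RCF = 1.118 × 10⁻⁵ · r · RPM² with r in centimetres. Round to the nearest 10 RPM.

17170 RPM

Current RCF = 1.118 × 10⁻⁵ × 21.8 × (14866)² = 1.118 × 10⁻⁵ × 21.8 × 220,997,956 ≈ 53,862.5 × g
Target RCF = 53,862.5 + 18,000 = 71,862.5 × g
N² = 71,862.5 / (24.3724 × 10⁻⁵) = 294,851,964
N ≈ √294,851,964 ≈ 17,171.3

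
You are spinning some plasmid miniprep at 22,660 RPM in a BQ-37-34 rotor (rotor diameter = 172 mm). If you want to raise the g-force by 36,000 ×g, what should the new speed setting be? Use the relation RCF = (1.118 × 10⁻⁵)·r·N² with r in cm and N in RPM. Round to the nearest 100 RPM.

r = 172 mm / 2 = 86 mm = 8.6 cm
Current RCF = 1.118 × 10⁻⁵ × 8.6 × (22660)² = 1.118 × 10⁻⁵ × 8.6 × 513,475,600 ≈ 49,369.7 × g
Target RCF = 49,369.7 + 36,000 = 85,369.7 × g
N² = 85,369.7 / (9.6148 × 10⁻⁵) = 887,898,864
N ≈ √887,898,864 ≈ 29,797.6

29800 RPM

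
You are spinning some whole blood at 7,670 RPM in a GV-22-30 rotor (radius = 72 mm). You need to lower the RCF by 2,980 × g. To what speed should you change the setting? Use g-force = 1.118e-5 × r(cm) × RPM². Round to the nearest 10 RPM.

r = 72 mm = 7.2 cm
Current RCF = 1.118 × 10⁻⁵ × 7.2 × (7670)² = 1.118 × 10⁻⁵ × 7.2 × 58,828,900 ≈ 4,735.5 × g
Target RCF = 4,735.5 − 2,980 = 1,755.5 × g
N² = 1,755.5 / (8.0496 × 10⁻⁵) = 21,808,537
N ≈ √21,808,537 ≈ 4,670.0

4670 RPM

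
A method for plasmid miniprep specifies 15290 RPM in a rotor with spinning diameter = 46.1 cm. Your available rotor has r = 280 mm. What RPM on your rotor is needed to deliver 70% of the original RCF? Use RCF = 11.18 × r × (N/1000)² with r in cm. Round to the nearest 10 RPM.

Original rotor: r = 46.1 / 2 = 23.05 cm
RCF_original = 11.18 × 23.05 × (15.29)² = 11.18 × 23.05 × 233.7841 ≈ 60,245.9 × g
Target RCF = 0.7 × 60,245.9 ≈ 42,172.1 × g
Your rotor: r = 280 mm = 28.0 cm
42,172.1 = 11.18 × 28 × (N/1000)²
(N/1000)² = 42,172.1 / 313.04 = 134.7179
N = 1000 × √134.7179 ≈ 11,606.8

11610 RPM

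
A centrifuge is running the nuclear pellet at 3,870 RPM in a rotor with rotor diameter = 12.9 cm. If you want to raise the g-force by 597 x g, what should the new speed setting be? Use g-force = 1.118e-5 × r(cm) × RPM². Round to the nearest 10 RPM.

4820 RPM

r = 12.9 / 2 = 6.45 cm
Current RCF = 1.118 × 10⁻⁵ × 6.45 × (3870)² = 1.118 × 10⁻⁵ × 6.45 × 14,976,900 ≈ 1,080 × g
Target RCF = 1,080 + 597 = 1,677 × g
N² = 1,677 / (7.2111 × 10⁻⁵) = 23,255,814
N ≈ √23,255,814 ≈ 4,822.4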